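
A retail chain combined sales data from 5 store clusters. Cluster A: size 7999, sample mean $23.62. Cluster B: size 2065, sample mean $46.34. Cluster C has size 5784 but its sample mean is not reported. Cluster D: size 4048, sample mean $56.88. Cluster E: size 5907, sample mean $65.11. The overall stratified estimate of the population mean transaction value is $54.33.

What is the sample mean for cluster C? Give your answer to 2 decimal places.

86.86

Σ Nₕx̄ₕ = N·μ, so 5784·x̄_C = 25803·54.33 − (7999·23.62 + 2065·46.34 + 4048·56.88 + 5907·65.11).
= 1401876.99 − 899483.49 = 502393.5.
x̄_C = 502393.5 / 5784 = 86.8592... → 86.86.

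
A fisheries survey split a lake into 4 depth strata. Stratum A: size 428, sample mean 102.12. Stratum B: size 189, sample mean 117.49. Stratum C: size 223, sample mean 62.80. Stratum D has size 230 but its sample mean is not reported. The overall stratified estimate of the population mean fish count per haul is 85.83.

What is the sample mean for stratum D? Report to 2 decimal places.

Σ Nₕx̄ₕ = N·μ, so 230·x̄_D = 1070·85.83 − (428·102.12 + 189·117.49 + 223·62.80).
= 91838.1 − 79917.37 = 11920.73.
x̄_D = 11920.73 / 230 = 51.8293... → 51.83.

51.83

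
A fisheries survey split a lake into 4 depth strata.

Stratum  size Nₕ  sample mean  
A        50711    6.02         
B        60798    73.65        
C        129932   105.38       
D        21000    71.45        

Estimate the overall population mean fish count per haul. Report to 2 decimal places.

76.12

N = 50711 + 60798 + 129932 + 21000 = 262441.
Weight each subgroup mean by Nₕ/N and sum.
Σ Nₕx̄ₕ = 50711·6.02 + 60798·73.65 + 129932·105.38 + 21000·71.45 = 305280.22 + 4477772.7 + 13692234.16 + 1500450 = 19975737.08.
Divide by N: 19975737.08 / 262441 = 76.1152... → 76.12.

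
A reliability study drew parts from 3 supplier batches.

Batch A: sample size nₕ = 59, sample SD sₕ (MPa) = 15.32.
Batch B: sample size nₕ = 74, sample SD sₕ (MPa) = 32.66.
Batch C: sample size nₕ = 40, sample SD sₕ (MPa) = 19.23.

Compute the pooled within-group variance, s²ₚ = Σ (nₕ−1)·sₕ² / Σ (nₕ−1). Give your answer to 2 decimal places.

Degrees of freedom: 58 + 73 + 39 = 170.
Σ(nₕ−1)sₕ² = 58·234.7024 + 73·1066.6756 + 39·369.7929 = 105901.9811.
s²ₚ = 105901.9811 / 170 = 622.9528... → 622.95.

622.95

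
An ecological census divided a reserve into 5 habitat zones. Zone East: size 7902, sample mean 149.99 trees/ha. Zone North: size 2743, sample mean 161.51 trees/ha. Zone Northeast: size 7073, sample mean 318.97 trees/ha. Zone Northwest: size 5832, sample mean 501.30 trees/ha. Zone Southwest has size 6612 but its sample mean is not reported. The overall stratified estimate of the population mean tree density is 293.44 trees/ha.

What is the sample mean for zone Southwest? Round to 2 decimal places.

Σ Nₕx̄ₕ = N·μ, so 6612·x̄_Southwest = 30162·293.44 − (7902·149.99 + 2743·161.51 + 7073·318.97 + 5832·501.30).
= 8850737.28 − 6807899.32 = 2042837.96.
x̄_Southwest = 2042837.96 / 6612 = 308.9592... → 308.96.

308.96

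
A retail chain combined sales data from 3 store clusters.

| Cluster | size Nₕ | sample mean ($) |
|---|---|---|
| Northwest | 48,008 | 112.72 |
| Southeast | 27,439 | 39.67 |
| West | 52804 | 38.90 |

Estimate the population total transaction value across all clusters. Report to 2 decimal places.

8554042.49

Population total = Σ Nₕ·x̄ₕ (each stratum's size times its mean).
48008·112.72 + 27439·39.67 + 52804·38.90 = 5411461.76 + 1088505.13 + 2054075.6 = 8554042.49.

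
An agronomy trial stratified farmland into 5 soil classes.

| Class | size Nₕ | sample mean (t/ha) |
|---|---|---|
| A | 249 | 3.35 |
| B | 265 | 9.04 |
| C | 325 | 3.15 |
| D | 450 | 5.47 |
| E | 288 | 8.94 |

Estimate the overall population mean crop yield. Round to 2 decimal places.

5.89

N = 249 + 265 + 325 + 450 + 288 = 1577.
Overall mean = Σ (Nₕ/N)·x̄ₕ — weight by population share, not a simple average.
Σ Nₕx̄ₕ = 249·3.35 + 265·9.04 + 325·3.15 + 450·5.47 + 288·8.94 = 834.15 + 2395.6 + 1023.75 + 2461.5 + 2574.72 = 9289.72.
Divide by N: 9289.72 / 1577 = 5.8908... → 5.89.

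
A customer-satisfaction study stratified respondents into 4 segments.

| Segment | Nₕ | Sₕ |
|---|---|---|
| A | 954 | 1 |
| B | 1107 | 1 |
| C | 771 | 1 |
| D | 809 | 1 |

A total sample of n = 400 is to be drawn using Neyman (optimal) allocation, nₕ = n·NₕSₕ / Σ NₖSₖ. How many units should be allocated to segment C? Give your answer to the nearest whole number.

85

Σ NₕSₕ = 954·1 + 1107·1 + 771·1 + 809·1 = 3641.
Share for C: 771/3641 = 0.21176.
n_C = 400 × 0.21176 = 84.702... → 85.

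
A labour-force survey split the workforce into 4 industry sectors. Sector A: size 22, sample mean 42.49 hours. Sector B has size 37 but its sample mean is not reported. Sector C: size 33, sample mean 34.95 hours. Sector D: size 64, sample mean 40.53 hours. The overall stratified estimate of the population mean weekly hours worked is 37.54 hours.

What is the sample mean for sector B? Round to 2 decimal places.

31.73

Σ Nₕx̄ₕ = N·μ, so 37·x̄_B = 156·37.54 − (22·42.49 + 33·34.95 + 64·40.53).
= 5856.24 − 4682.05 = 1174.19.
x̄_B = 1174.19 / 37 = 31.7349... → 31.73.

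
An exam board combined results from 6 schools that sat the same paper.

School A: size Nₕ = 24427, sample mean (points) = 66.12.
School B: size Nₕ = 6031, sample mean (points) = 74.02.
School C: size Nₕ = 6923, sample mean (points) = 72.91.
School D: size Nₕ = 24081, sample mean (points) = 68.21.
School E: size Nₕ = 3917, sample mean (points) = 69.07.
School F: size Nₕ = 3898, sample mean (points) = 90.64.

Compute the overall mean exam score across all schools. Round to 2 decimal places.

69.76

N = 24427 + 6031 + 6923 + 24081 + 3917 + 3898 = 69277.
Overall mean = Σ (Nₕ/N)·x̄ₕ — weight by population share, not a simple average.
Σ Nₕx̄ₕ = 24427·66.12 + 6031·74.02 + 6923·72.91 + 24081·68.21 + 3917·69.07 + 3898·90.64 = 1615113.24 + 446414.62 + 504755.93 + 1642565.01 + 270547.19 + 353314.72 = 4832710.71.
Divide by N: 4832710.71 / 69277 = 69.7592... → 69.76.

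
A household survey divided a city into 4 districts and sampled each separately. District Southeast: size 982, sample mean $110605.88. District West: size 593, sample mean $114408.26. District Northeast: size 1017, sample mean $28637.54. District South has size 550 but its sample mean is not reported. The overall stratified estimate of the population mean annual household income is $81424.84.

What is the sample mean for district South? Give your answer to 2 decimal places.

N = 982 + 593 + 1017 + 550 = 3142.
Overall total = μ·N = 81424.84·3142 = 255836847.28.
Subtract the known strata: 982·110605.88 + 593·114408.26 + 1017·28637.54 = 205583450.52.
Remaining total for district South: 255836847.28 − 205583450.52 = 50253396.76.
Divide by its size: 50253396.76 / 550 = 91369.8123... → 91369.81.

91369.81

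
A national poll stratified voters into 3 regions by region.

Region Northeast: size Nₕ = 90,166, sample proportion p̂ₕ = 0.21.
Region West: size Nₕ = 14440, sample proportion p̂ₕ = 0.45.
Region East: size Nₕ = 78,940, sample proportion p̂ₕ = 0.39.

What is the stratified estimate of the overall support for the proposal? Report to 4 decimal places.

0.3063

N = 90166 + 14440 + 78940 = 183546.
Overall proportion = Σ (Nₕ/N)·p̂ₕ.
Σ Nₕp̂ₕ = 18934.86 + 6498 + 30786.6 = 56219.46.
56219.46 / 183546 = 0.306296... → 0.3063.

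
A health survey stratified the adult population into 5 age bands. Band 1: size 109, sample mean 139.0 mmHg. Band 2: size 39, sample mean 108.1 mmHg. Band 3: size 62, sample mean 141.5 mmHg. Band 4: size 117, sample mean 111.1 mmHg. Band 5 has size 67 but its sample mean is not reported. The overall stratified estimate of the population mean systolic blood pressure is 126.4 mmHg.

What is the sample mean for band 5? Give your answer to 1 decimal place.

129.3

N = 109 + 39 + 62 + 117 + 67 = 394.
Overall total = μ·N = 126.4·394 = 49801.6.
Subtract the known strata: 109·139.0 + 39·108.1 + 62·141.5 + 117·111.1 = 41138.6.
Remaining total for band 5: 49801.6 − 41138.6 = 8663.
Divide by its size: 8663 / 67 = 129.299... → 129.3.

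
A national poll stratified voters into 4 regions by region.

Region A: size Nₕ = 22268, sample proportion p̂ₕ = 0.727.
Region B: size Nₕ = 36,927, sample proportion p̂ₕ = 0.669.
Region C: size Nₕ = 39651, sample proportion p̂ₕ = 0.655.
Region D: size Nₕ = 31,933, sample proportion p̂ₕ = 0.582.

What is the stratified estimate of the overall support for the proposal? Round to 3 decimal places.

Wₕ = Nₕ/N with N = 130779: 0.1703, 0.2824, 0.3032, 0.2442.
p̂_st = 0.1703·0.727 + 0.2824·0.669 + 0.3032·0.655 + 0.2442·0.582 ≈ 0.65339... → 0.653.

0.653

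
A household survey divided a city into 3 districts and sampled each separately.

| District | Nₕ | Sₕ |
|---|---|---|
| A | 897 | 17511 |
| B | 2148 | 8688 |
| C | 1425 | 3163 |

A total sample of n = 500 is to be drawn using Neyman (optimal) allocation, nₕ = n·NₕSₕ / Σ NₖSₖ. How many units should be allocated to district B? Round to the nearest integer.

Σ NₕSₕ = 897·17511 + 2148·8688 + 1425·3163 = 38876466.
Share for B: 18661824/38876466 = 0.48003.
n_B = 500 × 0.48003 = 240.014... → 240.

240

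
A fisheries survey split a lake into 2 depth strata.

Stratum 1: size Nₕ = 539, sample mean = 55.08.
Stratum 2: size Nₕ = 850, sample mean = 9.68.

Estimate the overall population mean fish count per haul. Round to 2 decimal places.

N = 1389; weights Wₕ = Nₕ/N = (0.3880, 0.6120).
x̄_st = Σ Wₕ·x̄ₕ = 0.3880·55.08 + 0.6120·9.68 ≈ 27.2974...
→ 27.30.

27.30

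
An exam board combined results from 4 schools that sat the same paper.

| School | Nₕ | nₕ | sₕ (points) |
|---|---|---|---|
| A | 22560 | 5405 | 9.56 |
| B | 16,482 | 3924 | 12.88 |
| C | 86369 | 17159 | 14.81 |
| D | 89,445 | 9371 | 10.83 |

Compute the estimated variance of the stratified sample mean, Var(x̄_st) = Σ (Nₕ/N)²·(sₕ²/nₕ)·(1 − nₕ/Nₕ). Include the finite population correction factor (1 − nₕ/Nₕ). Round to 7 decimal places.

N = 214856; Wₕ = Nₕ/N.
school A: (22560/214856)²·9.56²/5405·(1 − 5405/22560) = 0.0001417604
school B: (16482/214856)²·12.88²/3924·(1 − 3924/16482) = 0.0001895563
school C: (86369/214856)²·14.81²/17159·(1 − 17159/86369) = 0.0016551978
school D: (89445/214856)²·10.83²/9371·(1 − 9371/89445) = 0.0019418854
Sum = 0.0039283999 → 0.0039284.

0.0039284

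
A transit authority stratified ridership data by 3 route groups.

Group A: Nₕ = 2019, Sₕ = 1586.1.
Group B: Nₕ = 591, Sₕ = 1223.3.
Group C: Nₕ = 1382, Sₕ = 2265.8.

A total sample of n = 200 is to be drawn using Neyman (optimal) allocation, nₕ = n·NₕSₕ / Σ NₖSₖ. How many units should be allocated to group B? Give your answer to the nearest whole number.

A: NₕSₕ = 2019·1586.1 = 3202335.9
B: NₕSₕ = 591·1223.3 = 722970.3
C: NₕSₕ = 1382·2265.8 = 3131335.6
Σ NₕSₕ = 7056641.8.
n_B = 200·722970.3/7056641.8 = 20.490... → 20.

20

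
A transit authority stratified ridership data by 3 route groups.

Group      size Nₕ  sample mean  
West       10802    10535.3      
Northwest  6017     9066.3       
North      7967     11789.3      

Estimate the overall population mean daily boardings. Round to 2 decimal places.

10581.76

N = 10802 + 6017 + 7967 = 24786.
Weight each subgroup mean by Nₕ/N and sum.
Σ Nₕx̄ₕ = 10802·10535.3 + 6017·9066.3 + 7967·11789.3 = 113802310.6 + 54551927.1 + 93925353.1 = 262279590.8.
Divide by N: 262279590.8 / 24786 = 10581.7635... → 10581.76.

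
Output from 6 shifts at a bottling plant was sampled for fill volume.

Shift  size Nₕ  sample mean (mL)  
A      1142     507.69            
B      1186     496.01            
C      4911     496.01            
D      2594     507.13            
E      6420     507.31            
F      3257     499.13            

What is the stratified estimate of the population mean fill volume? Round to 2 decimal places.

502.41

N = 19510; weights Wₕ = Nₕ/N = (0.0585, 0.0608, 0.2517, 0.1330, 0.3291, 0.1669).
x̄_st = Σ Wₕ·x̄ₕ = 0.0585·507.69 + 0.0608·496.01 + 0.2517·496.01 + 0.1330·507.13 + 0.3291·507.31 + 0.1669·499.13 ≈ 502.4114...
→ 502.41.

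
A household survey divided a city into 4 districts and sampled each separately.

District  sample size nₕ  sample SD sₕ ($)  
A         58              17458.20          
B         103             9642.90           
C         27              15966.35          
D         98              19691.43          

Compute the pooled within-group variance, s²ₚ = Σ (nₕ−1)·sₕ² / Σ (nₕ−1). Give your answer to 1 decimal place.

A: (58−1)·17458.20² = 57·304788747.24 = 17372958592.68
B: (103−1)·9642.90² = 102·92985520.41 = 9484523081.82
C: (27−1)·15966.35² = 26·254924332.3225 = 6628032640.385
D: (98−1)·19691.43² = 97·387752415.4449 = 37611984298.1553
Numerator = 71097498613.0403; denominator = Σ(nₕ−1) = 282.
s²ₚ = 71097498613.0403/282 = 252118789.408... → 252118789.4.

252118789.4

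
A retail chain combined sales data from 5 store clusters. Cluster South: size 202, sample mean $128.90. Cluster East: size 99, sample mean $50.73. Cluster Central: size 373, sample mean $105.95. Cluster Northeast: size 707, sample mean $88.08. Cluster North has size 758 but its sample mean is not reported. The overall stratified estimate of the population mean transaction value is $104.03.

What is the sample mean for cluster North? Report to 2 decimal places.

118.30

Σ Nₕx̄ₕ = N·μ, so 758·x̄_North = 2139·104.03 − (202·128.90 + 99·50.73 + 373·105.95 + 707·88.08).
= 222520.17 − 132851.98 = 89668.19.
x̄_North = 89668.19 / 758 = 118.2958... → 118.30.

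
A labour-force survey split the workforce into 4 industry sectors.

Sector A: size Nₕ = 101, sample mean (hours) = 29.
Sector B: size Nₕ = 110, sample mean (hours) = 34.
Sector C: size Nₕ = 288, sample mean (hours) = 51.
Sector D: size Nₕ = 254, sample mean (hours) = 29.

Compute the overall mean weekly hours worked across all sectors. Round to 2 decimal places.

N = 753; weights Wₕ = Nₕ/N = (0.1341, 0.1461, 0.3825, 0.3373).
x̄_st = Σ Wₕ·x̄ₕ = 0.1341·29 + 0.1461·34 + 0.3825·51 + 0.3373·29 ≈ 38.1448...
→ 38.14.

38.14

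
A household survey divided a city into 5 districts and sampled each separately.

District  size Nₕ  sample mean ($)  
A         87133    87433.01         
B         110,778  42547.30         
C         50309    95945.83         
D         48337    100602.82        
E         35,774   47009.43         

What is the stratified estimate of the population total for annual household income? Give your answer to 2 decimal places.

A: 87133·87433.01 = 7618300460.33
B: 110778·42547.30 = 4713304799.4
C: 50309·95945.83 = 4826938761.47
D: 48337·100602.82 = 4862838510.34
E: 35774·47009.43 = 1681715348.82
τ̂ = Σ Nₕx̄ₕ = 23703097880.36.

23703097880.36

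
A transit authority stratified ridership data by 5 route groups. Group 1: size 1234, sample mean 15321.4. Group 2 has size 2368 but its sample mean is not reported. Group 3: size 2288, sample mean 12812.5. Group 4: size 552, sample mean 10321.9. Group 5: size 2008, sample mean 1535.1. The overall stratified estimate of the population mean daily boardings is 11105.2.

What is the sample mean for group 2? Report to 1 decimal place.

15556.2

Σ Nₕx̄ₕ = N·μ, so 2368·x̄_2 = 8450·11105.2 − (1234·15321.4 + 2288·12812.5 + 552·10321.9 + 2008·1535.1).
= 93838940 − 57001777.2 = 36837162.8.
x̄_2 = 36837162.8 / 2368 = 15556.234... → 15556.2.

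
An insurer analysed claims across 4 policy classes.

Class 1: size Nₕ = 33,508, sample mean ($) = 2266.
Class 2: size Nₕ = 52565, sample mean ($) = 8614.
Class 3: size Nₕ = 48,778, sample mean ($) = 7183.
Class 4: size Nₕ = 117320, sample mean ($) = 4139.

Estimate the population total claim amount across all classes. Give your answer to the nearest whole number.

1364683892

Population total = Σ Nₕ·x̄ₕ (each stratum's size times its mean).
33508·2266 + 52565·8614 + 48778·7183 + 117320·4139 = 75929128 + 452794910 + 350372374 + 485587480 = 1364683892.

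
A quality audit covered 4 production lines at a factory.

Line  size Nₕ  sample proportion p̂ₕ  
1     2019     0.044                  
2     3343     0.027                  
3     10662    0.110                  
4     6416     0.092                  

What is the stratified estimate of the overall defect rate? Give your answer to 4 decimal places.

N = 2019 + 3343 + 10662 + 6416 = 22440.
Overall proportion = Σ (Nₕ/N)·p̂ₕ.
Σ Nₕp̂ₕ = 88.836 + 90.261 + 1172.82 + 590.272 = 1942.189.
1942.189 / 22440 = 0.086550... → 0.0866.

0.0866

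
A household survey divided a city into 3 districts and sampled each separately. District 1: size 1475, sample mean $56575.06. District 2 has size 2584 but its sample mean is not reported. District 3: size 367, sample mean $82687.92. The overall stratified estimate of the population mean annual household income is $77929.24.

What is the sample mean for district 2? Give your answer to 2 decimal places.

N = 1475 + 2584 + 367 = 4426.
Overall total = μ·N = 77929.24·4426 = 344914816.24.
Subtract the known strata: 1475·56575.06 + 367·82687.92 = 113794680.14.
Remaining total for district 2: 344914816.24 − 113794680.14 = 231120136.1.
Divide by its size: 231120136.1 / 2584 = 89442.7771... → 89442.78.

89442.78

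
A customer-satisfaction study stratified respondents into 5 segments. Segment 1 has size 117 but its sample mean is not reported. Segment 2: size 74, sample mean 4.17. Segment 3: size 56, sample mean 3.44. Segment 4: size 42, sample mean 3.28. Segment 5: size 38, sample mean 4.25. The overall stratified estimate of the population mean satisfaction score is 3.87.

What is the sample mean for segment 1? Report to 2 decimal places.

3.97

N = 117 + 74 + 56 + 42 + 38 = 327.
Overall total = μ·N = 3.87·327 = 1265.49.
Subtract the known strata: 74·4.17 + 56·3.44 + 42·3.28 + 38·4.25 = 800.48.
Remaining total for segment 1: 1265.49 − 800.48 = 465.01.
Divide by its size: 465.01 / 117 = 3.9744... → 3.97.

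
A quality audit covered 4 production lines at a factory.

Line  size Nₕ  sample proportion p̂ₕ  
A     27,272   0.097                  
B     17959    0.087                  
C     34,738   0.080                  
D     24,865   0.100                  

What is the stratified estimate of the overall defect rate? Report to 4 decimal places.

0.0904

Wₕ = Nₕ/N with N = 104834: 0.2601, 0.1713, 0.3314, 0.2372.
p̂_st = 0.2601·0.097 + 0.1713·0.087 + 0.3314·0.080 + 0.2372·0.100 ≈ 0.090365... → 0.0904.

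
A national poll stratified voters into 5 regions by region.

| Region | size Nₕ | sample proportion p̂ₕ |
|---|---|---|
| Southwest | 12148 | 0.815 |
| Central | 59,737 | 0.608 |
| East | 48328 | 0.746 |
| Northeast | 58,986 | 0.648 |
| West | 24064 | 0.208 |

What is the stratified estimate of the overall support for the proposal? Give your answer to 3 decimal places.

0.617

N = 12148 + 59737 + 48328 + 58986 + 24064 = 203263.
Overall proportion = Σ (Nₕ/N)·p̂ₕ.
Σ Nₕp̂ₕ = 9900.62 + 36320.096 + 36052.688 + 38222.928 + 5005.312 = 125501.644.
125501.644 / 203263 = 0.61743... → 0.617.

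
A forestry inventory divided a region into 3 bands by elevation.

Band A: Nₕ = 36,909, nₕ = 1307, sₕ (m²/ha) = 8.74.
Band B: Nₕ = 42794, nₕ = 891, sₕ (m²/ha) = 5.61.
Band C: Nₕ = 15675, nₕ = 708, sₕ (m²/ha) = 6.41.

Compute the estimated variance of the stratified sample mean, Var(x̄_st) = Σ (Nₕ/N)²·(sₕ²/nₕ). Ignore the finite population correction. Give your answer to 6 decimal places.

0.017430

N = 95378; Wₕ = Nₕ/N.
band A: (36909/95378)²·8.74²/1307 = 0.008752163
band B: (42794/95378)²·5.61²/891 = 0.007110782
band C: (15675/95378)²·6.41²/708 = 0.001567478
Sum = 0.017430423 → 0.017430.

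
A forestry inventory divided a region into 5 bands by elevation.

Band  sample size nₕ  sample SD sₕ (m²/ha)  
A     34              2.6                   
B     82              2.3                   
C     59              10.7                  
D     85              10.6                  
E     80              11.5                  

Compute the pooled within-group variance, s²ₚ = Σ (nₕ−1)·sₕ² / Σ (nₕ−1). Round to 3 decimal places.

A: (34−1)·2.6² = 33·6.76 = 223.08
B: (82−1)·2.3² = 81·5.29 = 428.49
C: (59−1)·10.7² = 58·114.49 = 6640.42
D: (85−1)·10.6² = 84·112.36 = 9438.24
E: (80−1)·11.5² = 79·132.25 = 10447.75
Numerator = 27177.98; denominator = Σ(nₕ−1) = 335.
s²ₚ = 27177.98/335 = 81.12830... → 81.128.

81.128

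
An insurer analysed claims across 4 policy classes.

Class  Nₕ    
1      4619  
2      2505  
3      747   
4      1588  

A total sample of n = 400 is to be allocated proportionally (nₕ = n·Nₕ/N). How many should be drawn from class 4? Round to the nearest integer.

67

N = 4619 + 2505 + 747 + 1588 = 9459.
n_4 = 400·1588/9459 = 67.153... → 67.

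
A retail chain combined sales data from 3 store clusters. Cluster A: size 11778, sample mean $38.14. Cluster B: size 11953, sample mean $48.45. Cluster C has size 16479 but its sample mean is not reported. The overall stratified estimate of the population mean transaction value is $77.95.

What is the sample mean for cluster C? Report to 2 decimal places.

N = 11778 + 11953 + 16479 = 40210.
Overall total = μ·N = 77.95·40210 = 3134369.5.
Subtract the known strata: 11778·38.14 + 11953·48.45 = 1028335.77.
Remaining total for cluster C: 3134369.5 − 1028335.77 = 2106033.73.
Divide by its size: 2106033.73 / 16479 = 127.8011... → 127.80.

127.80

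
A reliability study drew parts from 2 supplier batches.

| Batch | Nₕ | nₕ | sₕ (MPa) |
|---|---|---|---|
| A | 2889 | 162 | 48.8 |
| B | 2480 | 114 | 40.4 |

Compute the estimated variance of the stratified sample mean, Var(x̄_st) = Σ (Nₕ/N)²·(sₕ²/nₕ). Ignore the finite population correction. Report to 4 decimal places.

7.3110

N = 5369. Term for each stratum: Wₕ²sₕ²/nₕ.
Var(x̄_st) = 4.2563066 + 3.0547413 = 7.3110479 → 7.3110.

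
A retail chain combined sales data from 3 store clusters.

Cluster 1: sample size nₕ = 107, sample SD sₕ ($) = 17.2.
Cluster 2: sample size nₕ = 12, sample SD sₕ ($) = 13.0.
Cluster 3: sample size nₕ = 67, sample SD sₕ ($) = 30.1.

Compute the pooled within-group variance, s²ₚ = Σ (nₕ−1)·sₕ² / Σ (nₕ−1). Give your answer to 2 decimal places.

508.28

1: (107−1)·17.2² = 106·295.84 = 31359.04
2: (12−1)·13.0² = 11·169 = 1859
3: (67−1)·30.1² = 66·906.01 = 59796.66
Numerator = 93014.7; denominator = Σ(nₕ−1) = 183.
s²ₚ = 93014.7/183 = 508.2770... → 508.28.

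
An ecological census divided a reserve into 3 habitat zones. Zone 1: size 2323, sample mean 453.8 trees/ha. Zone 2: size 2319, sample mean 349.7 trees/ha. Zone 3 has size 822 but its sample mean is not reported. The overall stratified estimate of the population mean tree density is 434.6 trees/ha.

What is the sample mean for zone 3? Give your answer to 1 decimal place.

N = 2323 + 2319 + 822 = 5464.
Overall total = μ·N = 434.6·5464 = 2374654.4.
Subtract the known strata: 2323·453.8 + 2319·349.7 = 1865131.7.
Remaining total for zone 3: 2374654.4 − 1865131.7 = 509522.7.
Divide by its size: 509522.7 / 822 = 619.857... → 619.9.

619.9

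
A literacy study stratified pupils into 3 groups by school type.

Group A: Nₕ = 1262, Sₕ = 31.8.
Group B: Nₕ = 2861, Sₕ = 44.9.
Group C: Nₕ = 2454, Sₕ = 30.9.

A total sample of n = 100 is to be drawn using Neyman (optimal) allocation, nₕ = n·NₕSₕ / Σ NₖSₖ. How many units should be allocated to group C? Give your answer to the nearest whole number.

31

Σ NₕSₕ = 1262·31.8 + 2861·44.9 + 2454·30.9 = 244419.1.
Share for C: 75828.6/244419.1 = 0.31024.
n_C = 100 × 0.31024 = 31.024... → 31.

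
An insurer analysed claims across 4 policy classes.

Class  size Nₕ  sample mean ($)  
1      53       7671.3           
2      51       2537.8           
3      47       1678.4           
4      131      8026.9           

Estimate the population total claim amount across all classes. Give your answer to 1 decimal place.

1: 53·7671.3 = 406578.9
2: 51·2537.8 = 129427.8
3: 47·1678.4 = 78884.8
4: 131·8026.9 = 1051523.9
τ̂ = Σ Nₕx̄ₕ = 1666415.4.

1666415.4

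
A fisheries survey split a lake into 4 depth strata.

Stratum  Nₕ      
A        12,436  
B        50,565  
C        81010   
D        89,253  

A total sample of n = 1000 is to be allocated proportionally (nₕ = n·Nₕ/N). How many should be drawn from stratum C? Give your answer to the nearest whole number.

347

Share of stratum C = 81010/233264 = 0.34729.
Allocate 1000 × 0.34729 = 347.289... → 347.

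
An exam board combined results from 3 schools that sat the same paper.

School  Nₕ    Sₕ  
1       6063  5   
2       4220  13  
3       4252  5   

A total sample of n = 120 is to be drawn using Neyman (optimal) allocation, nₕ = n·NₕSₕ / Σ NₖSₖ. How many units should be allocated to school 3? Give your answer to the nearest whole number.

1: NₕSₕ = 6063·5 = 30315
2: NₕSₕ = 4220·13 = 54860
3: NₕSₕ = 4252·5 = 21260
Σ NₕSₕ = 106435.
n_3 = 120·21260/106435 = 23.970... → 24.

24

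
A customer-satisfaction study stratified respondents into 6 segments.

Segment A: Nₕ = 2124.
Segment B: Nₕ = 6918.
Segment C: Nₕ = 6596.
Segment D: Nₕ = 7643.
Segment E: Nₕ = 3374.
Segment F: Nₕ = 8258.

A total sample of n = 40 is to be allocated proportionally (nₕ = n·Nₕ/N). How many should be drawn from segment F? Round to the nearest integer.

9

N = 2124 + 6918 + 6596 + 7643 + 3374 + 8258 = 34913.
n_F = 40·8258/34913 = 9.461... → 9.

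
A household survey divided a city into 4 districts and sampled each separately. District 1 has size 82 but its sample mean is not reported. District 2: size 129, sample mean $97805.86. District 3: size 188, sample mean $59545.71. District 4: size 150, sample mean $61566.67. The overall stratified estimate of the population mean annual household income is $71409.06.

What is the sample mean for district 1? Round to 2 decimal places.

N = 82 + 129 + 188 + 150 = 549.
Overall total = μ·N = 71409.06·549 = 39203573.94.
Subtract the known strata: 129·97805.86 + 188·59545.71 + 150·61566.67 = 33046549.92.
Remaining total for district 1: 39203573.94 − 33046549.92 = 6157024.02.
Divide by its size: 6157024.02 / 82 = 75085.6588... → 75085.66.

75085.66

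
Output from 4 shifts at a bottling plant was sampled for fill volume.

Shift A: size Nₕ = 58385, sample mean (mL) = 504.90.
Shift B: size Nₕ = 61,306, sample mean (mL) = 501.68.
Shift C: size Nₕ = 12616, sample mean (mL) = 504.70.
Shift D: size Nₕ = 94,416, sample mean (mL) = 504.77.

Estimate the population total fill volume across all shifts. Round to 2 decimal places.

114260240.10

A: 58385·504.90 = 29478586.5
B: 61306·501.68 = 30755994.08
C: 12616·504.70 = 6367295.2
D: 94416·504.77 = 47658364.32
τ̂ = Σ Nₕx̄ₕ = 114260240.10.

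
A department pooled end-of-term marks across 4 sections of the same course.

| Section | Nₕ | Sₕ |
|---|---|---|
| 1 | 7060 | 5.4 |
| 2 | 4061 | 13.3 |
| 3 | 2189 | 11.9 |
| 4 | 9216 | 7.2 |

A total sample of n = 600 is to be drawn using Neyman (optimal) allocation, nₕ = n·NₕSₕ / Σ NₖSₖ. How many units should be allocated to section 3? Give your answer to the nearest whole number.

85

Σ NₕSₕ = 7060·5.4 + 4061·13.3 + 2189·11.9 + 9216·7.2 = 184539.6.
Share for 3: 26049.1/184539.6 = 0.14116.
n_3 = 600 × 0.14116 = 84.694... → 85.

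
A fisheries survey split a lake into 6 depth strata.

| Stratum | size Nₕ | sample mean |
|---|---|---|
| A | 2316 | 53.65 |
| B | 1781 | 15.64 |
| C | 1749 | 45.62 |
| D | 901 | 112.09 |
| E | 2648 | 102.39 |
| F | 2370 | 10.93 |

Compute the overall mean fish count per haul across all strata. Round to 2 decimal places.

N = 2316 + 1781 + 1749 + 901 + 2648 + 2370 = 11765.
Overall mean = Σ (Nₕ/N)·x̄ₕ — weight by population share, not a simple average.
Σ Nₕx̄ₕ = 2316·53.65 + 1781·15.64 + 1749·45.62 + 901·112.09 + 2648·102.39 + 2370·10.93 = 124253.4 + 27854.84 + 79789.38 + 100993.09 + 271128.72 + 25904.1 = 629923.53.
Divide by N: 629923.53 / 11765 = 53.5422... → 53.54.

53.54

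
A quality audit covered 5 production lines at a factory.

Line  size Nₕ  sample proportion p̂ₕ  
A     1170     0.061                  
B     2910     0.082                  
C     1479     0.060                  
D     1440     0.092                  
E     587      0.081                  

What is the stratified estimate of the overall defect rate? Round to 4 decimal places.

Wₕ = Nₕ/N with N = 7586: 0.1542, 0.3836, 0.1950, 0.1898, 0.0774.
p̂_st = 0.1542·0.061 + 0.3836·0.082 + 0.1950·0.060 + 0.1898·0.092 + 0.0774·0.081 ≈ 0.076293... → 0.0763.

0.0763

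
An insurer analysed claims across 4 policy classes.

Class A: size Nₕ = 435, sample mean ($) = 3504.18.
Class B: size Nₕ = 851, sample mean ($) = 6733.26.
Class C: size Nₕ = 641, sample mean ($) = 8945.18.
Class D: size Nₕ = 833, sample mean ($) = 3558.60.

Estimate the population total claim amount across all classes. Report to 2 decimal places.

Estimate total by summing Nₕ·x̄ₕ over strata.
435·3504.18 + 851·6733.26 + 641·8945.18 + 833·3558.60 = 1524318.3 + 5730004.26 + 5733860.38 + 2964313.8 = 15952496.74.

15952496.74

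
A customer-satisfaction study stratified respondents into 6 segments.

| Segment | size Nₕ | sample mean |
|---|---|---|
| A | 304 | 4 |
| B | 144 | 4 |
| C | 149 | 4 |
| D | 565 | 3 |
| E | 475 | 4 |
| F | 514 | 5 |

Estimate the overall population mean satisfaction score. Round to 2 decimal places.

x̄_st = (Σ Nₕx̄ₕ) / (Σ Nₕ) = (304·4 + 144·4 + 149·4 + 565·3 + 475·4 + 514·5) / 2151
= 8553 / 2151 = 3.9763... → 3.98.

3.98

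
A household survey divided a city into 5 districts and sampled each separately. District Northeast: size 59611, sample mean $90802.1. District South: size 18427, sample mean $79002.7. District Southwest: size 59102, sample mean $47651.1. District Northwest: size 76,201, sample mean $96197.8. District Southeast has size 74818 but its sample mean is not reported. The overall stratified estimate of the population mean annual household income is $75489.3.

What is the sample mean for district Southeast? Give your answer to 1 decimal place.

63322.9

Σ Nₕx̄ₕ = N·μ, so 74818·x̄_Southeast = 288159·75489.3 − (59611·90802.1 + 18427·79002.7 + 59102·47651.1 + 76201·96197.8).
= 21752921198.7 − 17015230606 = 4737690592.7.
x̄_Southeast = 4737690592.7 / 74818 = 63322.871... → 63322.9.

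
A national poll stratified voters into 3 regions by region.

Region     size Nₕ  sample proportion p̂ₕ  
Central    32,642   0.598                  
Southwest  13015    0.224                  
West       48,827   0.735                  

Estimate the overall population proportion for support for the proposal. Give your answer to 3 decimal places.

N = 32642 + 13015 + 48827 = 94484.
Overall proportion = Σ (Nₕ/N)·p̂ₕ.
Σ Nₕp̂ₕ = 19519.916 + 2915.36 + 35887.845 = 58323.121.
58323.121 / 94484 = 0.61728... → 0.617.

0.617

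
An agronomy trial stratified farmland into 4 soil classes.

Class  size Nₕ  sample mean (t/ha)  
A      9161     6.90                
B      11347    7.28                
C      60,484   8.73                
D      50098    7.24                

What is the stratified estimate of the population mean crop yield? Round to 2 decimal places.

7.91

N = 131090; weights Wₕ = Nₕ/N = (0.0699, 0.0866, 0.4614, 0.3822).
x̄_st = Σ Wₕ·x̄ₕ = 0.0699·6.90 + 0.0866·7.28 + 0.4614·8.73 + 0.3822·7.24 ≈ 7.9072...
→ 7.91.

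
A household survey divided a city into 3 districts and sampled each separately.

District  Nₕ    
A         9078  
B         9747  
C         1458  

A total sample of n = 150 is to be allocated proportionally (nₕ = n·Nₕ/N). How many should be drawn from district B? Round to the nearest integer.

72

N = 9078 + 9747 + 1458 = 20283.
n_B = 150·9747/20283 = 72.083... → 72.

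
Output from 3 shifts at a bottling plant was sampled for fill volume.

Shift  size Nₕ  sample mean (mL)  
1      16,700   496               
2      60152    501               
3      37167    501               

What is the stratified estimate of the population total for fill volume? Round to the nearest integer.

57040019

1: 16700·496 = 8283200
2: 60152·501 = 30136152
3: 37167·501 = 18620667
τ̂ = Σ Nₕx̄ₕ = 57040019.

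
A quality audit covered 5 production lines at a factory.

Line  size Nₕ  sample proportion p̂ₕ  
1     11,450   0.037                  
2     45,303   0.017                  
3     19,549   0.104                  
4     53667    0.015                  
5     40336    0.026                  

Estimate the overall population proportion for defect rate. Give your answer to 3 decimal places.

0.030

Wₕ = Nₕ/N with N = 170305: 0.0672, 0.2660, 0.1148, 0.3151, 0.2368.
p̂_st = 0.0672·0.037 + 0.2660·0.017 + 0.1148·0.104 + 0.3151·0.015 + 0.2368·0.026 ≈ 0.02983... → 0.030.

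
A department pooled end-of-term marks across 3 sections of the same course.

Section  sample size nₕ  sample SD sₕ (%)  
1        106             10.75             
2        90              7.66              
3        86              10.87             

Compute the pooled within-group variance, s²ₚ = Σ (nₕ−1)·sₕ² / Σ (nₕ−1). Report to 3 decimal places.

Degrees of freedom: 105 + 89 + 85 = 279.
Σ(nₕ−1)sₕ² = 105·115.5625 + 89·58.6756 + 85·118.1569 = 27399.5274.
s²ₚ = 27399.5274 / 279 = 98.20619... → 98.206.

98.206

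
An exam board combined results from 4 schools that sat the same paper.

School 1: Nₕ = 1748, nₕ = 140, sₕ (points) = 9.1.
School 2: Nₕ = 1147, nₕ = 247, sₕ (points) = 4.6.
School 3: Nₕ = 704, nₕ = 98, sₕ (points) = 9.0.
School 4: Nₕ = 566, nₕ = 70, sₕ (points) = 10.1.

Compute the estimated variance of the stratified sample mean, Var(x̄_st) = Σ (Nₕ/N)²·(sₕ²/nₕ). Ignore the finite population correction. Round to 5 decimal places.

0.16121

N = 4165. Term for each stratum: Wₕ²sₕ²/nₕ.
Var(x̄_st) = 0.10418558 + 0.00649704 + 0.02361426 + 0.02691210 = 0.16120897 → 0.16121.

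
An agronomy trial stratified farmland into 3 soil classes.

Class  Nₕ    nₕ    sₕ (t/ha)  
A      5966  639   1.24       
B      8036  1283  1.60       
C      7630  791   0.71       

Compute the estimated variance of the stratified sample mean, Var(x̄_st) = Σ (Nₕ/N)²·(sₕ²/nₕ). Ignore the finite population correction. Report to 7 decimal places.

N = 21632; Wₕ = Nₕ/N.
class A: (5966/21632)²·1.24²/639 = 0.0001830272
class B: (8036/21632)²·1.60²/1283 = 0.0002753593
class C: (7630/21632)²·0.71²/791 = 0.0000792859
Sum = 0.0005376725 → 0.0005377.

0.0005377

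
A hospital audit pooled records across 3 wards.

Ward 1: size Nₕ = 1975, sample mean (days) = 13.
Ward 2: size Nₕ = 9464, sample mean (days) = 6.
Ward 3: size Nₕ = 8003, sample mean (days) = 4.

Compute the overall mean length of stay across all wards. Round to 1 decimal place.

5.9

N = 1975 + 9464 + 8003 = 19442.
Overall mean = Σ (Nₕ/N)·x̄ₕ — weight by population share, not a simple average.
Σ Nₕx̄ₕ = 1975·13 + 9464·6 + 8003·4 = 25675 + 56784 + 32012 = 114471.
Divide by N: 114471 / 19442 = 5.888... → 5.9.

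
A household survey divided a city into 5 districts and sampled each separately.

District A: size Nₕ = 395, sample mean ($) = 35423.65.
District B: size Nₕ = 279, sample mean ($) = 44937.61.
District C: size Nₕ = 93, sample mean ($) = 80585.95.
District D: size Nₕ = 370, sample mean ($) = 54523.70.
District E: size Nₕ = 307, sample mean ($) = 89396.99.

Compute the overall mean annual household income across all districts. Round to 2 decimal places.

56539.52

x̄_st = (Σ Nₕx̄ₕ) / (Σ Nₕ) = (395·35423.65 + 279·44937.61 + 93·80585.95 + 370·54523.70 + 307·89396.99) / 1444
= 81643073.22 / 1444 = 56539.5244... → 56539.52.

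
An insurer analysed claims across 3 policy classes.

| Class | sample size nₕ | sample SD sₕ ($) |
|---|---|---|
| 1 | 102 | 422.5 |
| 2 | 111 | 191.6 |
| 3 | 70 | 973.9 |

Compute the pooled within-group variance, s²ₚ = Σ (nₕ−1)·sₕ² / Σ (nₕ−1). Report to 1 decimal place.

312544.6

1: (102−1)·422.5² = 101·178506.25 = 18029131.25
2: (111−1)·191.6² = 110·36710.56 = 4038161.6
3: (70−1)·973.9² = 69·948481.21 = 65445203.49
Numerator = 87512496.34; denominator = Σ(nₕ−1) = 280.
s²ₚ = 87512496.34/280 = 312544.630... → 312544.6.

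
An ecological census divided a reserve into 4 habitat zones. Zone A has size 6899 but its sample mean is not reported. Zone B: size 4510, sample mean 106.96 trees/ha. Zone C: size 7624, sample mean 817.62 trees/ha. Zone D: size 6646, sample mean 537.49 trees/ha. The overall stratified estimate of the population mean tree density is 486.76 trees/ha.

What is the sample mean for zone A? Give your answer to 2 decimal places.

Σ Nₕx̄ₕ = N·μ, so 6899·x̄_A = 25679·486.76 − (4510·106.96 + 7624·817.62 + 6646·537.49).
= 12499510.04 − 10288083.02 = 2211427.02.
x̄_A = 2211427.02 / 6899 = 320.5431... → 320.54.

320.54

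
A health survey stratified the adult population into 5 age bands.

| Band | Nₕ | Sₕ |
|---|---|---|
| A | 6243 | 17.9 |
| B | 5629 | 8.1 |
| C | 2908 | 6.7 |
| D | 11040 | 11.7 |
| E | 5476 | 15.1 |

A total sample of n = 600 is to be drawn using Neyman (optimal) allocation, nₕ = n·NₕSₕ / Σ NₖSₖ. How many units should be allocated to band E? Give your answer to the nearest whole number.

128

A: NₕSₕ = 6243·17.9 = 111749.7
B: NₕSₕ = 5629·8.1 = 45594.9
C: NₕSₕ = 2908·6.7 = 19483.6
D: NₕSₕ = 11040·11.7 = 129168
E: NₕSₕ = 5476·15.1 = 82687.6
Σ NₕSₕ = 388683.8.
n_E = 600·82687.6/388683.8 = 127.642... → 128.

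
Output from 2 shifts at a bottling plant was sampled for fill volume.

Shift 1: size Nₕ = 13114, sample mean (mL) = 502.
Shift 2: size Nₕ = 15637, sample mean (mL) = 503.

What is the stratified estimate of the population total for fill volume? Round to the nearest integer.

Estimate total by summing Nₕ·x̄ₕ over strata.
13114·502 + 15637·503 = 6583228 + 7865411 = 14448639.

14448639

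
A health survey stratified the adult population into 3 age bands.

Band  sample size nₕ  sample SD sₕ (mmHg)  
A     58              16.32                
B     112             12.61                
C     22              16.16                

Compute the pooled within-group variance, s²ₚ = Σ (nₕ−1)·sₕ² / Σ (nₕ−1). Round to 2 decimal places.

Degrees of freedom: 57 + 111 + 21 = 189.
Σ(nₕ−1)sₕ² = 57·266.3424 + 111·159.0121 + 21·261.1456 = 38315.9175.
s²ₚ = 38315.9175 / 189 = 202.7297... → 202.73.

202.73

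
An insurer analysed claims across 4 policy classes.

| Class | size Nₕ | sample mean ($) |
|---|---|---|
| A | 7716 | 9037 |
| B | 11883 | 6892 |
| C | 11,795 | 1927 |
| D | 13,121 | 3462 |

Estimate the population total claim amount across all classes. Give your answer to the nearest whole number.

A: 7716·9037 = 69729492
B: 11883·6892 = 81897636
C: 11795·1927 = 22728965
D: 13121·3462 = 45424902
τ̂ = Σ Nₕx̄ₕ = 219780995.

219780995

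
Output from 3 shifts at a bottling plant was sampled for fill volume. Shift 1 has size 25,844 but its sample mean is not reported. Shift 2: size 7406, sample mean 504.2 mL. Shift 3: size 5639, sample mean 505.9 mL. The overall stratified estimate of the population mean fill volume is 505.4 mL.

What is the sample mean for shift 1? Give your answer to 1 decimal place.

N = 25844 + 7406 + 5639 = 38889.
Overall total = μ·N = 505.4·38889 = 19654500.6.
Subtract the known strata: 7406·504.2 + 5639·505.9 = 6586875.3.
Remaining total for shift 1: 19654500.6 − 6586875.3 = 13067625.3.
Divide by its size: 13067625.3 / 25844 = 505.635... → 505.6.

505.6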